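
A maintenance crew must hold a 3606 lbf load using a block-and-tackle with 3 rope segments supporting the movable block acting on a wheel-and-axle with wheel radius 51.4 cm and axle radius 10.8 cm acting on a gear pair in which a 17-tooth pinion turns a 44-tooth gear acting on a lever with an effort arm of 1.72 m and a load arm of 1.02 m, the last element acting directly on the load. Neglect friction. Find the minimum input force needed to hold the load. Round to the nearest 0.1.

Block-and-tackle MA = number of supporting rope parts = 3.
Wheel-and-axle MA = R/r = 51.4/10.8 = 4.7593.
Gear pair MA = 44/17 = 2.5882.
Lever MA = effort arm / load arm = 1.72/1.02 = 1.6863.
Combined ideal MA = 3 × 4.7593 × 2.5882 × 1.6863 = 62.315.
Effort = load / MA = 3606 / 62.315 = 57.867 lbf.

57.9 lbf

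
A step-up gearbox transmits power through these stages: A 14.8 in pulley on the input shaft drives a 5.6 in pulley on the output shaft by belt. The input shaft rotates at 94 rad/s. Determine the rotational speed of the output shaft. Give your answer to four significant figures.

belt 5.6/14.8 = 0.37838 → 94/0.37838 = 248.43 rad/s

248.4 rad/s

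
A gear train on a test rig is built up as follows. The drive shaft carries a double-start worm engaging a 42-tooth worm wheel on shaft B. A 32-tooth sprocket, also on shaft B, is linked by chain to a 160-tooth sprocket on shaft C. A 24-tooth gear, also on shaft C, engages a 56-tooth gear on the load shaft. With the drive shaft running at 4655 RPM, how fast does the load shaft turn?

19 RPM

the drive shaft → shaft B (worm, 42/2): 4655 ÷ 21 = 221.67 RPM
shaft B → shaft C (chain, 160/32): 221.67 ÷ 5 = 44.333 RPM
shaft C → the load shaft (gear mesh, 56/24): 44.333 ÷ 2.3333 = 19 RPM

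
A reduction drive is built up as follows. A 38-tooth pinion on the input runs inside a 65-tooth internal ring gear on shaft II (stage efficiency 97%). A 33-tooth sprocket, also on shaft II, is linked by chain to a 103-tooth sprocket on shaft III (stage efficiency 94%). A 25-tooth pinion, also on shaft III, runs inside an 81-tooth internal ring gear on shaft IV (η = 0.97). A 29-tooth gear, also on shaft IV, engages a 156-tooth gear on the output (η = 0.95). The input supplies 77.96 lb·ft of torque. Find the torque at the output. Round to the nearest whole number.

internal gear 65/38 = 1.7105 → τ = 77.96·1.7105·0.97 = 129.35 lb·ft
chain 103/33 = 3.1212 → τ = 129.35·3.1212·0.94 = 379.51 lb·ft
internal gear 81/25 = 3.24 → τ = 379.51·3.24·0.97 = 1192.7 lb·ft
gear mesh 156/29 = 5.3793 → τ = 1192.7·5.3793·0.95 = 6095.2 lb·ft

6095 lb·ft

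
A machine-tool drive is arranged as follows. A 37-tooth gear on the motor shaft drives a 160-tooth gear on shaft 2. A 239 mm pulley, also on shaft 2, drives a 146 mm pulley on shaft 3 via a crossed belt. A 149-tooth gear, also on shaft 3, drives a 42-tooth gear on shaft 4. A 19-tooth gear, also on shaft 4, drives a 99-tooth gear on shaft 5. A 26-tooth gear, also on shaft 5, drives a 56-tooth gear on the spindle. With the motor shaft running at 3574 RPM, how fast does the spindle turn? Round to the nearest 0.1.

the motor shaft → shaft 2 (gear mesh, 160/37): 3574 ÷ 4.3243 = 826.49 RPM
shaft 2 → shaft 3 (belt, 146/239): 826.49 ÷ 0.61088 = 1352.9 RPM
shaft 3 → shaft 4 (gear mesh, 42/149): 1352.9 ÷ 0.28188 = 4799.7 RPM
shaft 4 → shaft 5 (gear mesh, 99/19): 4799.7 ÷ 5.2105 = 921.16 RPM
shaft 5 → the spindle (gear mesh, 56/26): 921.16 ÷ 2.1538 = 427.68 RPM

427.7 RPM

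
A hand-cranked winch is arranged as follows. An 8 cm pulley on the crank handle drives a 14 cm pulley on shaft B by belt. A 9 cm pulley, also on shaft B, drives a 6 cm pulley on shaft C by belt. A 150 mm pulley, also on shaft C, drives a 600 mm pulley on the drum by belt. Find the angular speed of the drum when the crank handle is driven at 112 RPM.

24 RPM

belt 14/8 = 1.75 → 112/1.75 = 64 RPM
belt 6/9 = 0.66667 → 64/0.66667 = 96 RPM
belt 600/150 = 4 → 96/4 = 24 RPM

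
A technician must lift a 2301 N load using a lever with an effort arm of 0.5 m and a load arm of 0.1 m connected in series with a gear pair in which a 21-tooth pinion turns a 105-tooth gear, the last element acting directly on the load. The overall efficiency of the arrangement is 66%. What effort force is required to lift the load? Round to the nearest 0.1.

139.5 N

Lever MA = effort arm / load arm = 0.5/0.1 = 5.
Gear pair MA = 105/21 = 5.
Combined ideal MA = 5 × 5 = 25.
Actual MA = 25 × 0.66 = 16.5.
Effort = load / actual MA = 2301 / 16.5 = 139.45 N.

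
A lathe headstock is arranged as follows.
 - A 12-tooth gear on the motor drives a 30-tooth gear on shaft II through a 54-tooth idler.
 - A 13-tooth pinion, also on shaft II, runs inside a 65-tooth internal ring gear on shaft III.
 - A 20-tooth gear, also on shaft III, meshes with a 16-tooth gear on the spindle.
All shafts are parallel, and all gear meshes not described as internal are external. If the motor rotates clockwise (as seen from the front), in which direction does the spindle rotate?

counterclockwise

the motor → shaft II: driver → idler → driven is 2 external meshes, 2 reversals → CW.
shaft II → shaft III: internal mesh, same direction → CW.
shaft III → the spindle: external mesh, 1 reversal → CCW.
3 reversals in total — an odd number — so the spindle turns opposite to the motor.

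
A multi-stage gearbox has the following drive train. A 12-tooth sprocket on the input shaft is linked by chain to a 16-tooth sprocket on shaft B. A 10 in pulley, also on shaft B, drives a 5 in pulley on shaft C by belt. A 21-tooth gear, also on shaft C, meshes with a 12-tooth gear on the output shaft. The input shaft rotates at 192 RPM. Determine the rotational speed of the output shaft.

Chain: ratio = 16/12 = 1.3333, so shaft B turns at 192 / 1.3333 = 144 RPM.
Belt: ratio = 5/10 = 0.5, so shaft C turns at 144 / 0.5 = 288 RPM.
Gear mesh: ratio = 12/21 = 0.57143, so the output shaft turns at 288 / 0.57143 = 504 RPM.

504 RPM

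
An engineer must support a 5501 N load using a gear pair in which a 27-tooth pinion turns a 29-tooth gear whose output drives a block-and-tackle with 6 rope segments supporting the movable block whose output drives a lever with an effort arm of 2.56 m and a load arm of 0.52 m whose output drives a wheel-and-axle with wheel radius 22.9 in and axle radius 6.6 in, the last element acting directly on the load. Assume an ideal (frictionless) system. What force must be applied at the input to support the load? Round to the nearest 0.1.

50.0 N

Gear pair MA = 29/27 = 1.0741.
Block-and-tackle MA = number of supporting rope parts = 6.
Lever MA = effort arm / load arm = 2.56/0.52 = 4.9231.
Wheel-and-axle MA = R/r = 22.9/6.6 = 3.4697.
Combined ideal MA = 1.0741 × 6 × 4.9231 × 3.4697 = 110.08.
Effort = load / MA = 5501 / 110.08 = 49.972 N.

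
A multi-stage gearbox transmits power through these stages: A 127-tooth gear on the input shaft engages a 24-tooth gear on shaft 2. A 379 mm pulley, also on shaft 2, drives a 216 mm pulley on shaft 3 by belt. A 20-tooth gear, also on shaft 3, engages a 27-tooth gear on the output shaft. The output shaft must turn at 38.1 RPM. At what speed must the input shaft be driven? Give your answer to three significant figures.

Overall ratio R = 0.18898 × 0.56992 × 1.35 = 0.1454.
Required input speed = output speed × R = 38.1 × 0.1454 = 5.5396 RPM.

5.54 RPM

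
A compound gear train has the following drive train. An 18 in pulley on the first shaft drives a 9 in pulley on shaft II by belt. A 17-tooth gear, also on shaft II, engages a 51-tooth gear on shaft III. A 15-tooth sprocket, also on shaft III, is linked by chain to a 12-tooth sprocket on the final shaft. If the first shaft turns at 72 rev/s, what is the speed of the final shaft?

60 rev/s

the first shaft → shaft II (belt, 9/18): 72 ÷ 0.5 = 144 rev/s
shaft II → shaft III (gear mesh, 51/17): 144 ÷ 3 = 48 rev/s
shaft III → the final shaft (chain, 12/15): 48 ÷ 0.8 = 60 rev/s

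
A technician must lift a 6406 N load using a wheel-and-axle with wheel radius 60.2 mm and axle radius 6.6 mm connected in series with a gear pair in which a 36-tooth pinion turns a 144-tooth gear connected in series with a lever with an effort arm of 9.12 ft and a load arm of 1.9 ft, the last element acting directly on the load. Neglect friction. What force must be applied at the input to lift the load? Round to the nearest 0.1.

Wheel-and-axle MA = R/r = 60.2/6.6 = 9.1212.
Gear pair MA = 144/36 = 4.
Lever MA = effort arm / load arm = 9.12/1.9 = 4.8.
Combined ideal MA = 9.1212 × 4 × 4.8 = 175.13.
Effort = load / MA = 6406 / 175.13 = 36.579 N.

36.6 N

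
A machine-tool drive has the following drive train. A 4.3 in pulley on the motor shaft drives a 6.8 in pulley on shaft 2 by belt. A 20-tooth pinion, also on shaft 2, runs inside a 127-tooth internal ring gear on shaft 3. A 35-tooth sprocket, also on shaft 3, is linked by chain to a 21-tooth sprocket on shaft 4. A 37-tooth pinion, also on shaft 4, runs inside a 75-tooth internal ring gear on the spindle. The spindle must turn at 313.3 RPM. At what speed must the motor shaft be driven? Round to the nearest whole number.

Overall ratio R = 1.5814 × 6.35 × 0.6 × 2.027 = 12.213.
Required input speed = output speed × R = 313.3 × 12.213 = 3826.4 RPM.

3826 RPM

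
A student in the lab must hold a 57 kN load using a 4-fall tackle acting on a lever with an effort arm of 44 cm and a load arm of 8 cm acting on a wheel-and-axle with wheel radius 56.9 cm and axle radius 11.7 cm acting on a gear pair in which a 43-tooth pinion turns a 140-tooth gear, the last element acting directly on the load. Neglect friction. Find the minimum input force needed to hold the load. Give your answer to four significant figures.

Block-and-tackle MA = number of supporting rope parts = 4.
Lever MA = effort arm / load arm = 44/8 = 5.5.
Wheel-and-axle MA = R/r = 56.9/11.7 = 4.8632.
Gear pair MA = 140/43 = 3.2558.
Combined ideal MA = 4 × 5.5 × 4.8632 × 3.2558 = 348.34.
Effort = load / MA = 57 / 348.34 = 0.16363 kN.

0.1636 kN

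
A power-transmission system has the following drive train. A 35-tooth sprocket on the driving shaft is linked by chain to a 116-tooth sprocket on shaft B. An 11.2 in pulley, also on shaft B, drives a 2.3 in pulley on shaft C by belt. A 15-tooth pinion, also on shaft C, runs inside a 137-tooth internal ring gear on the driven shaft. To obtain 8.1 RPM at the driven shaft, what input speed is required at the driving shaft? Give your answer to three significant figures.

50.4 RPM

Overall ratio R = 3.3143 × 0.20536 × 9.1333 = 6.2163.
Required input speed = output speed × R = 8.1 × 6.2163 = 50.352 RPM.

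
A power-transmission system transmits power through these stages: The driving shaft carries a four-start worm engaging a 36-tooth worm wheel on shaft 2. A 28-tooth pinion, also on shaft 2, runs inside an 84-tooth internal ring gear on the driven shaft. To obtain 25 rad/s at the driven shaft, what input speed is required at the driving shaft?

Overall ratio R = 9 × 3 = 27.
Required input speed = output speed × R = 25 × 27 = 675 rad/s.

675 rad/s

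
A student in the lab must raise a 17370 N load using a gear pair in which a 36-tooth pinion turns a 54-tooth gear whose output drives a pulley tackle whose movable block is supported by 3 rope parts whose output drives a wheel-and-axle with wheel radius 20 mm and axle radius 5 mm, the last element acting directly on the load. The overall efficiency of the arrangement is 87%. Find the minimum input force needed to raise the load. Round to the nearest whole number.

1109 N

Gear pair MA = 54/36 = 1.5.
Block-and-tackle MA = number of supporting rope parts = 3.
Wheel-and-axle MA = R/r = 20/5 = 4.
Combined ideal MA = 1.5 × 3 × 4 = 18.
Actual MA = 18 × 0.87 = 15.66.
Effort = load / actual MA = 17370 / 15.66 = 1109.2 N.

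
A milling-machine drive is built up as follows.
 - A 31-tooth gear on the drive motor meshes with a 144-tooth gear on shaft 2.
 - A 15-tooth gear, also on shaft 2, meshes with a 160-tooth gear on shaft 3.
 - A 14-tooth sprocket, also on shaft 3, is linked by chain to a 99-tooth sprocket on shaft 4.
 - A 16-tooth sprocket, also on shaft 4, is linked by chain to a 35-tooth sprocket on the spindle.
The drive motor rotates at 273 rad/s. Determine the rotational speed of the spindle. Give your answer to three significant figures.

Gear mesh: ratio = 144/31 = 4.6452, so shaft 2 turns at 273 / 4.6452 = 58.771 rad/s.
Gear mesh: ratio = 160/15 = 10.667, so shaft 3 turns at 58.771 / 10.667 = 5.5098 rad/s.
Chain: ratio = 99/14 = 7.0714, so shaft 4 turns at 5.5098 / 7.0714 = 0.77916 rad/s.
Chain: ratio = 35/16 = 2.1875, so the spindle turns at 0.77916 / 2.1875 = 0.35619 rad/s.

0.356 rad/s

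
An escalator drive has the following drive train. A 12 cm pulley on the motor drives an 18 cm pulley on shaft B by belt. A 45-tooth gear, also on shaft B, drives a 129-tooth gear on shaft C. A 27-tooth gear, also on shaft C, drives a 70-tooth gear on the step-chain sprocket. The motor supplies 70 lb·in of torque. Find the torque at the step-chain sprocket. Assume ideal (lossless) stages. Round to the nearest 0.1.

780.4 lb·in

belt 18/12 = 1.5 → τ = 70·1.5 = 105 lb·in
gear mesh 129/45 = 2.8667 → τ = 105·2.8667 = 301 lb·in
gear mesh 70/27 = 2.5926 → τ = 301·2.5926 = 780.37 lb·in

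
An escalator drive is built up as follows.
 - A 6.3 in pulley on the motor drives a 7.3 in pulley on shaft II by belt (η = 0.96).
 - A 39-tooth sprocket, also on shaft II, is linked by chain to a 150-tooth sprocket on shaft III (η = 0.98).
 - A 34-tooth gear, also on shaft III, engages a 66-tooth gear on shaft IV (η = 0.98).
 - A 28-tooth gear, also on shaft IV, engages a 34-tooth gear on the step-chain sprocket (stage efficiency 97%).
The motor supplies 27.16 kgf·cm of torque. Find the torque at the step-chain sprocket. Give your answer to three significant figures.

255 kgf·cm

Belt: ratio = 7.3/6.3 = 1.1587; torque at shaft II = 27.16 × 1.1587 × 0.96 = 30.212 kgf·cm.
Chain: ratio = 150/39 = 3.8462; torque at shaft III = 30.212 × 3.8462 × 0.98 = 113.88 kgf·cm.
Gear mesh: ratio = 66/34 = 1.9412; torque at shaft IV = 113.88 × 1.9412 × 0.98 = 216.63 kgf·cm.
Gear mesh: ratio = 34/28 = 1.2143; torque at the step-chain sprocket = 216.63 × 1.2143 × 0.97 = 255.16 kgf·cm.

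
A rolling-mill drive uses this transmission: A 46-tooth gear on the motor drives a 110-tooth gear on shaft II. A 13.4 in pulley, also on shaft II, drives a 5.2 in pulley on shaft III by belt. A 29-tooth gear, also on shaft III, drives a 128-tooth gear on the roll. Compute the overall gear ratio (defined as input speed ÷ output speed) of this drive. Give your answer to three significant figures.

Each stage contributes driven/driver: gear mesh 110/46 = 2.3913, belt 5.2/13.4 = 0.38806, gear mesh 128/29 = 4.4138.
Overall: 2.3913 × 0.38806 × 4.4138 = 4.0959.

4.10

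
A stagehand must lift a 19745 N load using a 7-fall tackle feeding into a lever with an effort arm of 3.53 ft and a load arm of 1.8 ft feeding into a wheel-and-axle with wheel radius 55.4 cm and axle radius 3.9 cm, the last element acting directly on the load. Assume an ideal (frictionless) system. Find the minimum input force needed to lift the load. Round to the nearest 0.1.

101.3 N

Block-and-tackle MA = number of supporting rope parts = 7.
Lever MA = effort arm / load arm = 3.53/1.8 = 1.9611.
Wheel-and-axle MA = R/r = 55.4/3.9 = 14.205.
Combined ideal MA = 7 × 1.9611 × 14.205 = 195.
Effort = load / MA = 19745 / 195 = 101.25 N.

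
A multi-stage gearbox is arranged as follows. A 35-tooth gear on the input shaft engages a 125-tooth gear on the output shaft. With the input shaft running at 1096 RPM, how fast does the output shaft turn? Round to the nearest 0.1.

gear mesh 125/35 = 3.5714 → 1096/3.5714 = 306.88 RPM

306.9 RPM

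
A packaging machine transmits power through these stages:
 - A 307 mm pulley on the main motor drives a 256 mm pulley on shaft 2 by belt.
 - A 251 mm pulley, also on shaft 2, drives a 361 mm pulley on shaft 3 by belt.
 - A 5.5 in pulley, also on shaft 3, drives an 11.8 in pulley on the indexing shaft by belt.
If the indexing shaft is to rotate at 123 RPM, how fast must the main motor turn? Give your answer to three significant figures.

316 RPM

Overall ratio R = 0.83388 × 1.4382 × 2.1455 = 2.5731.
Required input speed = output speed × R = 123 × 2.5731 = 316.49 RPM.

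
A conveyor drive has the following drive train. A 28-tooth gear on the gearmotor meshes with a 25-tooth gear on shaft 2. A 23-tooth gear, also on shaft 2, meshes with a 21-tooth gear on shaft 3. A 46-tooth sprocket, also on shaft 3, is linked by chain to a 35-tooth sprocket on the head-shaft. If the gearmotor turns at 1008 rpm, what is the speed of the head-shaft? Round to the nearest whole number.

the gearmotor → shaft 2 (gear mesh, 25/28): 1008 ÷ 0.89286 = 1129 rpm
shaft 2 → shaft 3 (gear mesh, 21/23): 1129 ÷ 0.91304 = 1236.5 rpm
shaft 3 → the head-shaft (chain, 35/46): 1236.5 ÷ 0.76087 = 1625.1 rpm

1625 rpm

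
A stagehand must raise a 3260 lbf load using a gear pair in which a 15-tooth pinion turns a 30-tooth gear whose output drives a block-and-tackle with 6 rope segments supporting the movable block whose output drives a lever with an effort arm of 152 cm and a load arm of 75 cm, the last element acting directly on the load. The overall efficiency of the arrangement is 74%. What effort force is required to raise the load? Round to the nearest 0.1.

181.1 lbf

Gear pair MA = 30/15 = 2.
Block-and-tackle MA = number of supporting rope parts = 6.
Lever MA = effort arm / load arm = 152/75 = 2.0267.
Combined ideal MA = 2 × 6 × 2.0267 = 24.32.
Actual MA = 24.32 × 0.74 = 17.997.
Effort = load / actual MA = 3260 / 17.997 = 181.14 lbf.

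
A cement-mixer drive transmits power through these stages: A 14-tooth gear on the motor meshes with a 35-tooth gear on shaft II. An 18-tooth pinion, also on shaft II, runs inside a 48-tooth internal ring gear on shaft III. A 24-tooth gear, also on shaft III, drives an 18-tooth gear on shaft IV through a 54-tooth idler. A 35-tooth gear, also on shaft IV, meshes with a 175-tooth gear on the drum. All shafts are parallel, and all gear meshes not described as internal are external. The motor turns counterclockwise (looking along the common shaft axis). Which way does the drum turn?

counterclockwise

the motor → shaft II: external mesh, 1 reversal → CW.
shaft II → shaft III: internal mesh, same direction → CW.
shaft III → shaft IV: driver → idler → driven is 2 external meshes, 2 reversals → CW.
shaft IV → the drum: external mesh, 1 reversal → CCW.
4 reversals in total — an even number — so the drum turns the same way as the motor.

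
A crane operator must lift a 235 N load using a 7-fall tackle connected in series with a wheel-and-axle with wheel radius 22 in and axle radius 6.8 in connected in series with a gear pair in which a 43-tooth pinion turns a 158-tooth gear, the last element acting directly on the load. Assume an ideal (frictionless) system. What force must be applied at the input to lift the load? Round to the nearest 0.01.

Block-and-tackle MA = number of supporting rope parts = 7.
Wheel-and-axle MA = R/r = 22/6.8 = 3.2353.
Gear pair MA = 158/43 = 3.6744.
Combined ideal MA = 7 × 3.2353 × 3.6744 = 83.215.
Effort = load / MA = 235 / 83.215 = 2.824 N.

2.82 N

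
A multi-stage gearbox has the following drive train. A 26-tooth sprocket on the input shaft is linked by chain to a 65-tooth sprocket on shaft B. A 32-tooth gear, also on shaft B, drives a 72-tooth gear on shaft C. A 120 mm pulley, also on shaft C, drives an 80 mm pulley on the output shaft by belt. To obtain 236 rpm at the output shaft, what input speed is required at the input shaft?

885 rpm

Overall ratio R = 2.5 × 2.25 × 0.66667 = 3.75.
Required input speed = output speed × R = 236 × 3.75 = 885 rpm.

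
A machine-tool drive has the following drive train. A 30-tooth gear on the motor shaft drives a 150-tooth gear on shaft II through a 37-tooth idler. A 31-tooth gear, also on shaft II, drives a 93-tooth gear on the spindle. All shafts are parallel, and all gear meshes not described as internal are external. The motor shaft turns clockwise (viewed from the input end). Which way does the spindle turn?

the motor shaft → shaft II: driver → idler → driven is 2 external meshes, 2 reversals → CW.
shaft II → the spindle: external mesh, 1 reversal → CCW.
3 reversals in total — an odd number — so the spindle turns opposite to the motor shaft.

anticlockwise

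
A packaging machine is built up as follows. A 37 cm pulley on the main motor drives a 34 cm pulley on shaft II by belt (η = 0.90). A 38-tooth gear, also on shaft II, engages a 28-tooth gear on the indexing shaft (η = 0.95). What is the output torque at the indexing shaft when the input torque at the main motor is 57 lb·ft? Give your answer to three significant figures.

belt 34/37 = 0.91892 → τ = 57·0.91892·0.90 = 47.141 lb·ft
gear mesh 28/38 = 0.73684 → τ = 47.141·0.73684·0.95 = 32.998 lb·ft

33.0 lb·ft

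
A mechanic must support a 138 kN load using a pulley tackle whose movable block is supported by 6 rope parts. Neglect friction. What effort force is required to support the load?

23 kN

Block-and-tackle MA = number of supporting rope parts = 6.
Effort = load / MA = 138 / 6 = 23 kN.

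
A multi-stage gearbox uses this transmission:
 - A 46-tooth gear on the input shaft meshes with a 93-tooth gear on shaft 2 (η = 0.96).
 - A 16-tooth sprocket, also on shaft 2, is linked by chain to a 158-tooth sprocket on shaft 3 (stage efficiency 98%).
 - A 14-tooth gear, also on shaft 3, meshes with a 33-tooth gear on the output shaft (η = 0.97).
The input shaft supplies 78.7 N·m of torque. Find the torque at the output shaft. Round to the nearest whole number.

3380 N·m

gear mesh 93/46 = 2.0217 → τ = 78.7·2.0217·0.96 = 152.75 N·m
chain 158/16 = 9.875 → τ = 152.75·9.875·0.98 = 1478.2 N·m
gear mesh 33/14 = 2.3571 → τ = 1478.2·2.3571·0.97 = 3379.8 N·m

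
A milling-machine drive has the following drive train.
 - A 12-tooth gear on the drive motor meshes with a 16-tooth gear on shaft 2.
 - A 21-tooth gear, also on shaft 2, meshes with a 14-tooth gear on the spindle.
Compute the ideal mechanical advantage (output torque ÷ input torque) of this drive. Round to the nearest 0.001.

0.889

Each stage contributes driven/driver: gear mesh 16/12 = 1.3333, gear mesh 14/21 = 0.66667.
Overall: 1.3333 × 0.66667 = 0.88889.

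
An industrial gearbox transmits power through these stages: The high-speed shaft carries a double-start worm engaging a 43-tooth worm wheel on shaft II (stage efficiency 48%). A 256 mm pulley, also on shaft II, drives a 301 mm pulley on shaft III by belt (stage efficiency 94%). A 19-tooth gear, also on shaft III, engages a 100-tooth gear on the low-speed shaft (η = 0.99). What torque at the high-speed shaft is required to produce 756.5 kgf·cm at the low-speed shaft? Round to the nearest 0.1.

12.7 kgf·cm

Overall ratio R = 21.5 × 1.1758 × 5.2632 = 133.05; overall efficiency η = 0.48 × 0.94 × 0.99 = 0.4467.
Input torque = output torque / (R × η) = 756.5 / (133.05 × 0.4467) = 12.729 kgf·cm.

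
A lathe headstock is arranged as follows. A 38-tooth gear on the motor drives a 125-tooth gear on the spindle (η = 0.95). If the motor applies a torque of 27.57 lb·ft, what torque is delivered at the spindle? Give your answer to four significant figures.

86.16 lb·ft

Gear mesh: ratio = 125/38 = 3.2895; torque at the spindle = 27.57 × 3.2895 × 0.95 = 86.156 lb·ft.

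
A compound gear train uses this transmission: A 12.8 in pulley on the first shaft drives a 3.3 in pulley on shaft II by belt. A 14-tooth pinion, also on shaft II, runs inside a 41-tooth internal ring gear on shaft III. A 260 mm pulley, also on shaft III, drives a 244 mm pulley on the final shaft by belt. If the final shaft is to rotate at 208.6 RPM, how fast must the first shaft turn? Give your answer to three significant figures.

148 RPM

Overall ratio R = 0.25781 × 2.9286 × 0.93846 = 0.70856.
Required input speed = output speed × R = 208.6 × 0.70856 = 147.81 RPM.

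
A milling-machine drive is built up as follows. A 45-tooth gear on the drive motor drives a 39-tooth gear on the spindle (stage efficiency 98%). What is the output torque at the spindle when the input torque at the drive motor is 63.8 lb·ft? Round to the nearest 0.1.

Gear mesh: ratio = 39/45 = 0.86667; torque at the spindle = 63.8 × 0.86667 × 0.98 = 54.187 lb·ft.

54.2 lb·ft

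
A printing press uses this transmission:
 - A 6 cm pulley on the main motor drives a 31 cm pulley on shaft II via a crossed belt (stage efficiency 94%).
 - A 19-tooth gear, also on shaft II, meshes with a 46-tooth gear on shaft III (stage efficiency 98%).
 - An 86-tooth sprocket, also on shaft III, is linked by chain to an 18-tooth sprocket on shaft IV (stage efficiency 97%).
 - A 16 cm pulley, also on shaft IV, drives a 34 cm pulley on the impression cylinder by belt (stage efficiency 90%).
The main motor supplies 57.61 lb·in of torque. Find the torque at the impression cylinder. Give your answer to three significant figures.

258 lb·in

Belt: ratio = 31/6 = 5.1667; torque at shaft II = 57.61 × 5.1667 × 0.94 = 279.79 lb·in.
Gear mesh: ratio = 46/19 = 2.4211; torque at shaft III = 279.79 × 2.4211 × 0.98 = 663.84 lb·in.
Chain: ratio = 18/86 = 0.2093; torque at shaft IV = 663.84 × 0.2093 × 0.97 = 134.78 lb·in.
Belt: ratio = 34/16 = 2.125; torque at the impression cylinder = 134.78 × 2.125 × 0.90 = 257.76 lb·in.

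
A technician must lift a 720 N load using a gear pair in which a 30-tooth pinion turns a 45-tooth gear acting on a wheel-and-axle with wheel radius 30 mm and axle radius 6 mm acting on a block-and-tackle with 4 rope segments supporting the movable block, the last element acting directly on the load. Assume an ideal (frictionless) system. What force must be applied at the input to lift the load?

24 N

Gear pair MA = 45/30 = 1.5.
Wheel-and-axle MA = R/r = 30/6 = 5.
Block-and-tackle MA = number of supporting rope parts = 4.
Combined ideal MA = 1.5 × 5 × 4 = 30.
Effort = load / MA = 720 / 30 = 24 N.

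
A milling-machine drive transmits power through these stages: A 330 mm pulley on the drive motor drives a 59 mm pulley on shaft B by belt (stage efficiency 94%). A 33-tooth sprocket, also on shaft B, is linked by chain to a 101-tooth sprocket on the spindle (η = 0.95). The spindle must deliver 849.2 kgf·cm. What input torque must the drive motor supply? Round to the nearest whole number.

Overall ratio R = 0.17879 × 3.0606 = 0.5472; overall efficiency η = 0.94 × 0.95 = 0.8930.
Input torque = output torque / (R × η) = 849.2 / (0.5472 × 0.8930) = 1737.9 kgf·cm.

1738 kgf·cm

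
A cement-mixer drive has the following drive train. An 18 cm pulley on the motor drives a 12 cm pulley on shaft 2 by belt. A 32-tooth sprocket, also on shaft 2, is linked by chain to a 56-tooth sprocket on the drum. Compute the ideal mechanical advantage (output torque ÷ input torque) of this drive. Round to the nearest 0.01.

1.17

Each stage contributes driven/driver: belt 12/18 = 0.66667, chain 56/32 = 1.75.
Overall: 0.66667 × 1.75 = 1.1667.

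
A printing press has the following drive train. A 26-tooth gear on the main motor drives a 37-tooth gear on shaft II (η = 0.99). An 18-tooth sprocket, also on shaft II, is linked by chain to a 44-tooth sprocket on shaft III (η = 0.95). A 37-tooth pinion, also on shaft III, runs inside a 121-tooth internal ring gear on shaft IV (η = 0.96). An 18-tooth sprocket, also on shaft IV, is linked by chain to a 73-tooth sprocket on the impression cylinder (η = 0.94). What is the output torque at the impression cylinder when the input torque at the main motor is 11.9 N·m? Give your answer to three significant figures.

466 N·m

gear mesh 37/26 = 1.4231 → τ = 11.9·1.4231·0.99 = 16.765 N·m
chain 44/18 = 2.4444 → τ = 16.765·2.4444·0.95 = 38.933 N·m
internal gear 121/37 = 3.2703 → τ = 38.933·3.2703·0.96 = 122.23 N·m
chain 73/18 = 4.0556 → τ = 122.23·4.0556·0.94 = 465.96 N·m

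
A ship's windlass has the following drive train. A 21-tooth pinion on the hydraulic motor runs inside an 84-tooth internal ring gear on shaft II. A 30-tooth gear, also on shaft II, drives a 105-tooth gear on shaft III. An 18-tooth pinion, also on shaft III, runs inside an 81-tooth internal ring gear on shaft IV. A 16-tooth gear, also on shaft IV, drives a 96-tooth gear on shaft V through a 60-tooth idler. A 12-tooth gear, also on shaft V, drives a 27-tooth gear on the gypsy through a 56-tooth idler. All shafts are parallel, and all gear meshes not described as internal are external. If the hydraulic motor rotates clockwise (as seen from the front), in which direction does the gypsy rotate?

the hydraulic motor → shaft II: internal mesh, same direction → CW.
shaft II → shaft III: external mesh, 1 reversal → CCW.
shaft III → shaft IV: internal mesh, same direction → CCW.
shaft IV → shaft V: driver → idler → driven is 2 external meshes, 2 reversals → CCW.
shaft V → the gypsy: driver → idler → driven is 2 external meshes, 2 reversals → CCW.
5 reversals in total — an odd number — so the gypsy turns opposite to the hydraulic motor.

counterclockwise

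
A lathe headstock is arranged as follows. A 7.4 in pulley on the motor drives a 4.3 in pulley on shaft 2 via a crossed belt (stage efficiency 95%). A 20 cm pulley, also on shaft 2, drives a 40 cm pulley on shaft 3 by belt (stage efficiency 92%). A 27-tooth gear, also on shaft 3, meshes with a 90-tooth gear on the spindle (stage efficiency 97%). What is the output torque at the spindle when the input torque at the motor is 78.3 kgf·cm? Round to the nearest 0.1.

After the belt (4.3/7.4): 78.3 × 0.58108 × 0.95 = 43.224 kgf·cm
After the belt (40/20): 43.224 × 2 × 0.92 = 79.532 kgf·cm
After the gear mesh (90/27): 79.532 × 3.3333 × 0.97 = 257.15 kgf·cm

257.2 kgf·cm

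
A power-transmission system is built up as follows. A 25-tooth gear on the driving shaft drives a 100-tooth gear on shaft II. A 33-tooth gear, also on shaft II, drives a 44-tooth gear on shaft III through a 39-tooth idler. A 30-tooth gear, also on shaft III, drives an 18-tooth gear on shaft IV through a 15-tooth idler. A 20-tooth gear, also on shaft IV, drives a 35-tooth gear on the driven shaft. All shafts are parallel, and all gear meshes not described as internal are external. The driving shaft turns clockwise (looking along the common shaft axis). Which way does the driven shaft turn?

the driving shaft → shaft II: external mesh, 1 reversal → CCW.
shaft II → shaft III: driver → idler → driven is 2 external meshes, 2 reversals → CCW.
shaft III → shaft IV: driver → idler → driven is 2 external meshes, 2 reversals → CCW.
shaft IV → the driven shaft: external mesh, 1 reversal → CW.
6 reversals in total — an even number — so the driven shaft turns the same way as the driving shaft.

clockwise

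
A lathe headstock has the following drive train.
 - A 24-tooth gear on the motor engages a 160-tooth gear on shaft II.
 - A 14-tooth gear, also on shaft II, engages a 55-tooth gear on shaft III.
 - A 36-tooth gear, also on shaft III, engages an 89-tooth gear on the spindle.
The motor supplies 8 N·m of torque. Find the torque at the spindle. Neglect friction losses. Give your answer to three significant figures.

518 N·m

After the gear mesh (160/24): 8 × 6.6667 = 53.333 N·m
After the gear mesh (55/14): 53.333 × 3.9286 = 209.52 N·m
After the gear mesh (89/36): 209.52 × 2.4722 = 517.99 N·m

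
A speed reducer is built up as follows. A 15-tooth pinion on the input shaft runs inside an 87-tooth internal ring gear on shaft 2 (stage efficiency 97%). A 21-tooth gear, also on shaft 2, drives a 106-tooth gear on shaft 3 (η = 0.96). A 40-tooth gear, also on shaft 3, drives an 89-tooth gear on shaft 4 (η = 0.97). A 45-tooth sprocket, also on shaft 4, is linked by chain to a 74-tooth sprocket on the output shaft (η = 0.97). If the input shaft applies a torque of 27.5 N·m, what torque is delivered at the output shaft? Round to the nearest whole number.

After the internal gear (87/15): 27.5 × 5.8 × 0.97 = 154.72 N·m
After the gear mesh (106/21): 154.72 × 5.0476 × 0.96 = 749.7 N·m
After the gear mesh (89/40): 749.7 × 2.225 × 0.97 = 1618.1 N·m
After the chain (74/45): 1618.1 × 1.6444 × 0.97 = 2581 N·m

2581 N·m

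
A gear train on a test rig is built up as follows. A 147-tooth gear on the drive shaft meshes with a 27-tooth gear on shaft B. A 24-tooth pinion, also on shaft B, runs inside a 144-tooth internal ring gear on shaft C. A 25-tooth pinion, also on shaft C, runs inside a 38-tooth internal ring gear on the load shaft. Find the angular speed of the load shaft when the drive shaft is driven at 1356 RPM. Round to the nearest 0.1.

Gear mesh: ratio = 27/147 = 0.18367, so shaft B turns at 1356 / 0.18367 = 7382.7 RPM.
Internal gear: ratio = 144/24 = 6, so shaft C turns at 7382.7 / 6 = 1230.4 RPM.
Internal gear: ratio = 38/25 = 1.52, so the load shaft turns at 1230.4 / 1.52 = 809.5 RPM.

809.5 RPM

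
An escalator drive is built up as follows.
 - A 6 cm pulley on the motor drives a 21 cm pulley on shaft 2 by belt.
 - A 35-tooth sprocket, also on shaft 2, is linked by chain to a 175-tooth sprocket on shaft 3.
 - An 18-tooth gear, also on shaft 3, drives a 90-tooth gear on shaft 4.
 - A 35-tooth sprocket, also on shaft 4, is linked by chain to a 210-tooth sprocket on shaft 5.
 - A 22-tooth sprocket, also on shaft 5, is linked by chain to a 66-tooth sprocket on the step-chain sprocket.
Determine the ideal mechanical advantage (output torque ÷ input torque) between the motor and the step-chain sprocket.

Each stage contributes driven/driver: belt 21/6 = 3.5, chain 175/35 = 5, gear mesh 90/18 = 5, chain 210/35 = 6, chain 66/22 = 3.
Overall: 3.5 × 5 × 5 × 6 × 3 = 1575.

1575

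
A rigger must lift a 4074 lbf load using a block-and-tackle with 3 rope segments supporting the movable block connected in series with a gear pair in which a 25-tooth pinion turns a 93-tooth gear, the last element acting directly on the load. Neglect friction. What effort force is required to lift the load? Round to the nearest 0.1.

Block-and-tackle MA = number of supporting rope parts = 3.
Gear pair MA = 93/25 = 3.72.
Combined ideal MA = 3 × 3.72 = 11.16.
Effort = load / MA = 4074 / 11.16 = 365.05 lbf.

365.1 lbf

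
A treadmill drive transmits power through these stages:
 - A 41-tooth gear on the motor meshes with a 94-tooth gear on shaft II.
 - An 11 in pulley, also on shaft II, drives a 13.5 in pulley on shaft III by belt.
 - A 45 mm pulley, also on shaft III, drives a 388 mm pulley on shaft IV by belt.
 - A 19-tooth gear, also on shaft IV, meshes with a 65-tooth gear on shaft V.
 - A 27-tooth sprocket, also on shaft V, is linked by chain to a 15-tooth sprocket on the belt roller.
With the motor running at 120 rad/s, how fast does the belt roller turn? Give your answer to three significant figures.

2.60 rad/s

the motor → shaft II (gear mesh, 94/41): 120 ÷ 2.2927 = 52.34 rad/s
shaft II → shaft III (belt, 13.5/11): 52.34 ÷ 1.2273 = 42.648 rad/s
shaft III → shaft IV (belt, 388/45): 42.648 ÷ 8.6222 = 4.9463 rad/s
shaft IV → shaft V (gear mesh, 65/19): 4.9463 ÷ 3.4211 = 1.4458 rad/s
shaft V → the belt roller (chain, 15/27): 1.4458 ÷ 0.55556 = 2.6025 rad/s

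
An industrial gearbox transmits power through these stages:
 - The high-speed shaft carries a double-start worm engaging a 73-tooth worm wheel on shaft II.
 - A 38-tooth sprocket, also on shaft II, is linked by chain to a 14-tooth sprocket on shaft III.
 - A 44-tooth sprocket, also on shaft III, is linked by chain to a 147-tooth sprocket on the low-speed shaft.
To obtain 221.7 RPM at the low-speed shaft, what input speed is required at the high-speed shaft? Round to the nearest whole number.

9960 RPM

Overall ratio R = 36.5 × 0.36842 × 3.3409 = 44.926.
Required input speed = output speed × R = 221.7 × 44.926 = 9960.2 RPM.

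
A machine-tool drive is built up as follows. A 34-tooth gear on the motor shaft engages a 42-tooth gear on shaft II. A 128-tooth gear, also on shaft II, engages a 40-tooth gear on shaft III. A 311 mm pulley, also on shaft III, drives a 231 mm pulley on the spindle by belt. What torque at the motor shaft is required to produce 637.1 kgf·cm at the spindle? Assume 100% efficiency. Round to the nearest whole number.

2222 kgf·cm

Overall ratio R = 1.2353 × 0.3125 × 0.74277 = 0.28673.
Input torque = output torque / R = 637.1 / 0.28673 = 2222 kgf·cm.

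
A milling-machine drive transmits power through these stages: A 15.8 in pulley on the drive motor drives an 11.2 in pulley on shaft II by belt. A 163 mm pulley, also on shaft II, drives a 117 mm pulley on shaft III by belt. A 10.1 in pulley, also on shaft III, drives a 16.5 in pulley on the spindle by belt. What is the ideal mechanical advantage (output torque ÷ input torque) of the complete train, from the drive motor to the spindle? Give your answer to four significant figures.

0.8312

Each stage contributes driven/driver: belt 11.2/15.8 = 0.70886, belt 117/163 = 0.71779, belt 16.5/10.1 = 1.6337.
Overall: 0.70886 × 0.71779 × 1.6337 = 0.83123.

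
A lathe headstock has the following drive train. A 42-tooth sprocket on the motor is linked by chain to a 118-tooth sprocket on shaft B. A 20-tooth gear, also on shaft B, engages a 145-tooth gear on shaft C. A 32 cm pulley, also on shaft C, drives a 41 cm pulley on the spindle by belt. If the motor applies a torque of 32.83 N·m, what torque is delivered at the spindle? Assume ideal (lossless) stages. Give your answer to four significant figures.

856.8 N·m

Chain: ratio = 118/42 = 2.8095; torque at shaft B = 32.83 × 2.8095 = 92.237 N·m.
Gear mesh: ratio = 145/20 = 7.25; torque at shaft C = 92.237 × 7.25 = 668.72 N·m.
Belt: ratio = 41/32 = 1.2812; torque at the spindle = 668.72 × 1.2812 = 856.79 N·m.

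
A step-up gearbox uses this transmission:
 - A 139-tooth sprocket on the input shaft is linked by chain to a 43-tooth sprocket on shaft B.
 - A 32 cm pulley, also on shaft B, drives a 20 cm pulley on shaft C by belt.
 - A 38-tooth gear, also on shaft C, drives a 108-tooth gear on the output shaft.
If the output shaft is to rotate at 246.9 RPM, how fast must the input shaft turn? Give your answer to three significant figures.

136 RPM

Overall ratio R = 0.30935 × 0.625 × 2.8421 = 0.54951.
Required input speed = output speed × R = 246.9 × 0.54951 = 135.67 RPM.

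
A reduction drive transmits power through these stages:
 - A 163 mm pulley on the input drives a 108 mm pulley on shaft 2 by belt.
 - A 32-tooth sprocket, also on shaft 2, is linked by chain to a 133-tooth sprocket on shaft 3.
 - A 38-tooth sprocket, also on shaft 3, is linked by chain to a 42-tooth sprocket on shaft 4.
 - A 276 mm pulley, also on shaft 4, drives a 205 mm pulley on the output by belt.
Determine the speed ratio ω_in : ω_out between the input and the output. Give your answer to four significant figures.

Each stage contributes driven/driver: belt 108/163 = 0.66258, chain 133/32 = 4.1562, chain 42/38 = 1.1053, belt 205/276 = 0.74275.
Overall: 0.66258 × 4.1562 × 1.1053 × 0.74275 = 2.2607.

2.261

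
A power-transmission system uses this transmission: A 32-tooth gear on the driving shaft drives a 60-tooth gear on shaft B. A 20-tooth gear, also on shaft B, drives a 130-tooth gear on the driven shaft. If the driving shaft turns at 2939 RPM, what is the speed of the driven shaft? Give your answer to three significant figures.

241 RPM

gear mesh 60/32 = 1.875 → 2939/1.875 = 1567.5 RPM
gear mesh 130/20 = 6.5 → 1567.5/6.5 = 241.15 RPM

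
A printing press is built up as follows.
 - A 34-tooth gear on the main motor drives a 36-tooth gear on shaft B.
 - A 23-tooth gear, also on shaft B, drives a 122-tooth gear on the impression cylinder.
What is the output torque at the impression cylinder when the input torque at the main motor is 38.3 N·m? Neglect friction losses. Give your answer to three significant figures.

215 N·m

After the gear mesh (36/34): 38.3 × 1.0588 = 40.553 N·m
After the gear mesh (122/23): 40.553 × 5.3043 = 215.11 N·m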